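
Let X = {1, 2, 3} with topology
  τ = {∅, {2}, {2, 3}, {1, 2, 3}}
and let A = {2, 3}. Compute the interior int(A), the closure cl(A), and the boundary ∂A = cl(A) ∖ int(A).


int(A) = {2, 3}, cl(A) = {1, 2, 3}, ∂A = {1}.

Closed sets in (X, τ) are complements of opens:
  closed(X, τ) = {∅, {1}, {1, 3}, {1, 2, 3}}.
int(A) = ⋃ {U ∈ τ : U ⊆ A}. Opens contained in A: ∅, {2}, {2, 3}.
Taking the union of these: int(A) = {2, 3}.
cl(A) = ⋂ {C closed : A ⊆ C}. Closed sets containing A: {1, 2, 3}.
Intersecting these: cl(A) = {1, 2, 3}.
∂A = cl(A) ∖ int(A) = {1, 2, 3} ∖ {2, 3} = {1}.


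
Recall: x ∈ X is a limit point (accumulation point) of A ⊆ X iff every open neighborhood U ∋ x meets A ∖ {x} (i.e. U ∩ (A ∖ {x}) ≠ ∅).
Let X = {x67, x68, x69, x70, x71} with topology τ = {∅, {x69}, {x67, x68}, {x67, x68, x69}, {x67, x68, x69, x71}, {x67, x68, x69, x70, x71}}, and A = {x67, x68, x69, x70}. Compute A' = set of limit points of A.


A' = {x67, x68, x70, x71}

For each x ∈ X, list the open sets U ∈ τ with x ∈ U, then check whether U ∩ (A ∖ {x}) ≠ ∅ for every such U.
  x = x67: opens ∋ x are {x67, x68}, {x67, x68, x69}, {x67, x68, x69, x71}, {x67, x68, x69, x70, x71}; each meets A ∖ {x67}, so x IS a limit point.
  x = x68: opens ∋ x are {x67, x68}, {x67, x68, x69}, {x67, x68, x69, x71}, {x67, x68, x69, x70, x71}; each meets A ∖ {x68}, so x IS a limit point.
  x = x69: open {x69} ∋ x has {x69} ∩ (A ∖ {x69}) = ∅, so x is NOT a limit point.
  x = x70: opens ∋ x are {x67, x68, x69, x70, x71}; each meets A ∖ {x70}, so x IS a limit point.
  x = x71: opens ∋ x are {x67, x68, x69, x71}, {x67, x68, x69, x70, x71}; each meets A ∖ {x71}, so x IS a limit point.
Collecting: A' = {x67, x68, x70, x71}.


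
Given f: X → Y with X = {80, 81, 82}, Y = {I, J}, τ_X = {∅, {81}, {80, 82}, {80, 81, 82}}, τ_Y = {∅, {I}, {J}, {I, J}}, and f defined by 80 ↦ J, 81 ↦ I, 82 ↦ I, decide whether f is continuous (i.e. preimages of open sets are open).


f is NOT continuous.

Compute f^{-1}(U) for each U ∈ τ_Y:
  U = ∅: f^{-1}(U) = ∅ ∈ τ_X ✓.
  U = {I}: f^{-1}(U) = {81, 82} ∉ τ_X ✗.
  U = {J}: f^{-1}(U) = {80} ∉ τ_X ✗.
  U = {I, J}: f^{-1}(U) = {80, 81, 82} ∈ τ_X ✓.
Found U = {I} with f^{-1}(U) = {81, 82} not in τ_X. Therefore f is NOT continuous.


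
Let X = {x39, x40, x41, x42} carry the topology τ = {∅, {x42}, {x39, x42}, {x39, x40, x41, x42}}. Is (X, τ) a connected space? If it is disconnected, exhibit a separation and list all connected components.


(X, τ) is connected.

Find clopen sets (U ∈ τ with X ∖ U ∈ τ):
  U = ∅, X ∖ U = {x39, x40, x41, x42} — both open, so U is clopen.
  U = {x39, x40, x41, x42}, X ∖ U = ∅ — both open, so U is clopen.
Only trivial clopens (∅ and X) exist, so (X, τ) is connected.
Compute connected components by grouping points that agree on all clopens:
  component: {x39, x40, x41, x42}


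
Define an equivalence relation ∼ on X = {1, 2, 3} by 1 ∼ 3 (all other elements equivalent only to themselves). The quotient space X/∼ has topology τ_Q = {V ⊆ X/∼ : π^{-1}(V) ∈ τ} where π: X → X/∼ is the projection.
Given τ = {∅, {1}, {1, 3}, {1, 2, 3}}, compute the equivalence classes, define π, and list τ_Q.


X/∼ = {[1=3], [2]}; |τ_Q| = 3.

Equivalence classes: [1=3], [2].
Quotient map π: X → X/∼ sends 1 ↦ [1=3], 2 ↦ [2], 3 ↦ [1=3].
For each subset V ⊆ X/∼, compute π^{-1}(V) ⊆ X and check whether π^{-1}(V) ∈ τ. V is open in τ_Q iff π^{-1}(V) ∈ τ.
  V = {}: π^{-1}(V) = ∅ ∈ τ ✓.
  V = {[1=3]}: π^{-1}(V) = {1, 3} ∈ τ ✓.
  V = {[2]}: π^{-1}(V) = {2} ∉ τ ✗.
  V = {[1=3], [2]}: π^{-1}(V) = {1, 2, 3} ∈ τ ✓.
Open sets in the quotient: τ_Q = {{}, {[1=3]}, {[1=3], [2]}} (3 elements).


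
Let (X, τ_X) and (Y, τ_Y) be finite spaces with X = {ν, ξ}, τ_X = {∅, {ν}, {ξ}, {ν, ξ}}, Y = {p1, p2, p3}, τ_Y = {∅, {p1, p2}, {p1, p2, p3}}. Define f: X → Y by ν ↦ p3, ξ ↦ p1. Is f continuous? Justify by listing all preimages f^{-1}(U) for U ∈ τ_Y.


f IS continuous.

Compute f^{-1}(U) for each U ∈ τ_Y:
  U = ∅: f^{-1}(U) = ∅ ∈ τ_X ✓.
  U = {p1, p2}: f^{-1}(U) = {ξ} ∈ τ_X ✓.
  U = {p1, p2, p3}: f^{-1}(U) = {ν, ξ} ∈ τ_X ✓.
Every preimage lies in τ_X, so f IS continuous.


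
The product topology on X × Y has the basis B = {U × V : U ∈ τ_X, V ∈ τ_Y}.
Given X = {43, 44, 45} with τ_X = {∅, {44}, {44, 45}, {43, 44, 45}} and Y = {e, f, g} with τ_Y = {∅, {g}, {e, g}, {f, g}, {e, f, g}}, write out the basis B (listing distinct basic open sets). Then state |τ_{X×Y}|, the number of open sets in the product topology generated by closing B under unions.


Basis B = {∅ × ∅, {44} × {g}, {44} × {e, g}, {44} × {f, g}, {44, 45} × {g}, {43, 44, 45} × {g}, {44} × {e, f, g}, {44, 45} × {e, g}, {44, 45} × {f, g}, {43, 44, 45} × {e, g}, {43, 44, 45} × {f, g}, {44, 45} × {e, f, g}, {43, 44, 45} × {e, f, g}}; |τ_{X×Y}| = 30.

Enumerate products U × V with U ∈ τ_X, V ∈ τ_Y (deduplicated):
  ∅ × ∅ = {} (∅)
  {44} × {g} = {(44,g)}
  {44} × {e, g} = {(44,e), (44,g)}
  {44} × {f, g} = {(44,f), (44,g)}
  {44, 45} × {g} = {(44,g), (45,g)}
  {43, 44, 45} × {g} = {(43,g), (44,g), (45,g)}
  {44} × {e, f, g} = {(44,e), (44,f), (44,g)}
  {44, 45} × {e, g} = {(44,e), (44,g), (45,e), (45,g)}
  {44, 45} × {f, g} = {(44,f), (44,g), (45,f), (45,g)}
  {43, 44, 45} × {e, g} = {(43,e), (43,g), (44,e), (44,g), (45,e), (45,g)}
  {43, 44, 45} × {f, g} = {(43,f), (43,g), (44,f), (44,g), (45,f), (45,g)}
  {44, 45} × {e, f, g} = {(44,e), (44,f), (44,g), (45,e), (45,f), (45,g)}
  {43, 44, 45} × {e, f, g} = {(43,e), (43,f), (43,g), (44,e), (44,f), (44,g), (45,e), (45,f), (45,g)}
These 13 distinct sets form the basis B.
Close under arbitrary unions to get τ_{X×Y}; counting gives |τ_{X×Y}| = 30.


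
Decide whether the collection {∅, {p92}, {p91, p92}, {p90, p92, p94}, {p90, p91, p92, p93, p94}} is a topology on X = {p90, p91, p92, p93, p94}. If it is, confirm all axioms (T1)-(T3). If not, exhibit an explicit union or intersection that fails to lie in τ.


τ is NOT a topology on X.

Axiom (T1): ∅ ∈ τ? Yes; X ∈ τ? Yes.
Axiom (T2/T3): check pairwise unions and intersections of members of τ.
Counterexample for (T2): {p91, p92} ∪ {p90, p92, p94} = {p90, p91, p92, p94} ∉ τ. Therefore τ is NOT a topology.


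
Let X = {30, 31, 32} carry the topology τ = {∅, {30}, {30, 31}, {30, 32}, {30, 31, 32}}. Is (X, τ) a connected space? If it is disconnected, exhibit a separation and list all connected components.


(X, τ) is connected.

Find clopen sets (U ∈ τ with X ∖ U ∈ τ):
  U = ∅, X ∖ U = {30, 31, 32} — both open, so U is clopen.
  U = {30, 31, 32}, X ∖ U = ∅ — both open, so U is clopen.
Only trivial clopens (∅ and X) exist, so (X, τ) is connected.
Compute connected components by grouping points that agree on all clopens:
  component: {30, 31, 32}


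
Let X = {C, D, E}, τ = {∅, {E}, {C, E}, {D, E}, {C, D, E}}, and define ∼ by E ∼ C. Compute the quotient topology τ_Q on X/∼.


X/∼ = {[C=E], [D]}; |τ_Q| = 3.

Equivalence classes: [C=E], [D].
Quotient map π: X → X/∼ sends C ↦ [C=E], D ↦ [D], E ↦ [C=E].
For each subset V ⊆ X/∼, compute π^{-1}(V) ⊆ X and check whether π^{-1}(V) ∈ τ. V is open in τ_Q iff π^{-1}(V) ∈ τ.
  V = {}: π^{-1}(V) = ∅ ∈ τ ✓.
  V = {[C=E]}: π^{-1}(V) = {C, E} ∈ τ ✓.
  V = {[D]}: π^{-1}(V) = {D} ∉ τ ✗.
  V = {[C=E], [D]}: π^{-1}(V) = {C, D, E} ∈ τ ✓.
Open sets in the quotient: τ_Q = {{}, {[C=E]}, {[C=E], [D]}} (3 elements).


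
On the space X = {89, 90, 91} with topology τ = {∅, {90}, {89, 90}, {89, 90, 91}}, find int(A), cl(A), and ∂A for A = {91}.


int(A) = ∅, cl(A) = {91}, ∂A = {91}.

Closed sets in (X, τ) are complements of opens:
  closed(X, τ) = {∅, {91}, {89, 91}, {89, 90, 91}}.
int(A) = ⋃ {U ∈ τ : U ⊆ A}. Opens contained in A: ∅.
Taking the union of these: int(A) = ∅.
cl(A) = ⋂ {C closed : A ⊆ C}. Closed sets containing A: {91}, {89, 91}, {89, 90, 91}.
Intersecting these: cl(A) = {91}.
∂A = cl(A) ∖ int(A) = {91} ∖ ∅ = {91}.


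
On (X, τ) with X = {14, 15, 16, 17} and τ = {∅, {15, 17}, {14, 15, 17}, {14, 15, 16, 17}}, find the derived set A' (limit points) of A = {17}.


A' = {14, 15, 16}

For each x ∈ X, list the open sets U ∈ τ with x ∈ U, then check whether U ∩ (A ∖ {x}) ≠ ∅ for every such U.
  x = 14: opens ∋ x are {14, 15, 17}, {14, 15, 16, 17}; each meets A ∖ {14}, so x IS a limit point.
  x = 15: opens ∋ x are {15, 17}, {14, 15, 17}, {14, 15, 16, 17}; each meets A ∖ {15}, so x IS a limit point.
  x = 16: opens ∋ x are {14, 15, 16, 17}; each meets A ∖ {16}, so x IS a limit point.
  x = 17: open {15, 17} ∋ x has {15, 17} ∩ (A ∖ {17}) = ∅, so x is NOT a limit point.
Collecting: A' = {14, 15, 16}.


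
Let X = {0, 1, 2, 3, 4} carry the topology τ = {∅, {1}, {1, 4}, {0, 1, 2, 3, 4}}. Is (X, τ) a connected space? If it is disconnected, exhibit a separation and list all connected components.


(X, τ) is connected.

Find clopen sets (U ∈ τ with X ∖ U ∈ τ):
  U = ∅, X ∖ U = {0, 1, 2, 3, 4} — both open, so U is clopen.
  U = {0, 1, 2, 3, 4}, X ∖ U = ∅ — both open, so U is clopen.
Only trivial clopens (∅ and X) exist, so (X, τ) is connected.
Compute connected components by grouping points that agree on all clopens:
  component: {0, 1, 2, 3, 4}


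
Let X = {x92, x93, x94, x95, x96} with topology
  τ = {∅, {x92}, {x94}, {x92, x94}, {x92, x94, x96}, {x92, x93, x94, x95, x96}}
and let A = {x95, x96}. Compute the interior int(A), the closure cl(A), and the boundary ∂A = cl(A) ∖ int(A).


int(A) = ∅, cl(A) = {x93, x95, x96}, ∂A = {x93, x95, x96}.

Closed sets in (X, τ) are complements of opens:
  closed(X, τ) = {∅, {x93, x95}, {x93, x95, x96}, {x92, x93, x95, x96}, {x93, x94, x95, x96}, {x92, x93, x94, x95, x96}}.
int(A) = ⋃ {U ∈ τ : U ⊆ A}. Opens contained in A: ∅.
Taking the union of these: int(A) = ∅.
cl(A) = ⋂ {C closed : A ⊆ C}. Closed sets containing A: {x93, x95, x96}, {x92, x93, x95, x96}, {x93, x94, x95, x96}, {x92, x93, x94, x95, x96}.
Intersecting these: cl(A) = {x93, x95, x96}.
∂A = cl(A) ∖ int(A) = {x93, x95, x96} ∖ ∅ = {x93, x95, x96}.


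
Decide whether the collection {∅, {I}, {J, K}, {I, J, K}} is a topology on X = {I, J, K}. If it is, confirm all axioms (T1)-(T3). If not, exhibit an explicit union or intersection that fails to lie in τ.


τ IS a topology on X.

Axiom (T1): ∅ ∈ τ? Yes; X ∈ τ? Yes.
Axiom (T2/T3): check pairwise unions and intersections of members of τ.
All pairwise intersections and unions checked — each lies in τ. Therefore τ satisfies (T1), (T2), (T3): it IS a topology on X.


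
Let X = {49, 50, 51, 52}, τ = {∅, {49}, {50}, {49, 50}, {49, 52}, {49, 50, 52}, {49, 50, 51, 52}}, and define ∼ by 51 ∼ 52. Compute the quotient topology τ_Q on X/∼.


X/∼ = {[49], [50], [51=52]}; |τ_Q| = 5.

Equivalence classes: [49], [50], [51=52].
Quotient map π: X → X/∼ sends 49 ↦ [49], 50 ↦ [50], 51 ↦ [51=52], 52 ↦ [51=52].
For each subset V ⊆ X/∼, compute π^{-1}(V) ⊆ X and check whether π^{-1}(V) ∈ τ. V is open in τ_Q iff π^{-1}(V) ∈ τ.
  V = {}: π^{-1}(V) = ∅ ∈ τ ✓.
  V = {[49]}: π^{-1}(V) = {49} ∈ τ ✓.
  V = {[50]}: π^{-1}(V) = {50} ∈ τ ✓.
  V = {[49], [50]}: π^{-1}(V) = {49, 50} ∈ τ ✓.
  V = {[51=52]}: π^{-1}(V) = {51, 52} ∉ τ ✗.
  V = {[49], [51=52]}: π^{-1}(V) = {49, 51, 52} ∉ τ ✗.
  V = {[50], [51=52]}: π^{-1}(V) = {50, 51, 52} ∉ τ ✗.
  V = {[49], [50], [51=52]}: π^{-1}(V) = {49, 50, 51, 52} ∈ τ ✓.
Open sets in the quotient: τ_Q = {{}, {[49]}, {[50]}, {[49], [50]}, {[49], [50], [51=52]}} (5 elements).


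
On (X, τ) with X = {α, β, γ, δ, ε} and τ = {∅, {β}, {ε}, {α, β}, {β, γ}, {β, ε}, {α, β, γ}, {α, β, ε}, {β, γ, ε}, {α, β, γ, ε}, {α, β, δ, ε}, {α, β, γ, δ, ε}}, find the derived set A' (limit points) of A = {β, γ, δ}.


A' = {α, γ, δ}

For each x ∈ X, list the open sets U ∈ τ with x ∈ U, then check whether U ∩ (A ∖ {x}) ≠ ∅ for every such U.
  x = α: opens ∋ x are {α, β}, {α, β, γ}, {α, β, ε}, {α, β, γ, ε}, {α, β, δ, ε}, {α, β, γ, δ, ε}; each meets A ∖ {α}, so x IS a limit point.
  x = β: open {β} ∋ x has {β} ∩ (A ∖ {β}) = ∅, so x is NOT a limit point.
  x = γ: opens ∋ x are {β, γ}, {α, β, γ}, {β, γ, ε}, {α, β, γ, ε}, {α, β, γ, δ, ε}; each meets A ∖ {γ}, so x IS a limit point.
  x = δ: opens ∋ x are {α, β, δ, ε}, {α, β, γ, δ, ε}; each meets A ∖ {δ}, so x IS a limit point.
  x = ε: open {ε} ∋ x has {ε} ∩ (A ∖ {ε}) = ∅, so x is NOT a limit point.
Collecting: A' = {α, γ, δ}.


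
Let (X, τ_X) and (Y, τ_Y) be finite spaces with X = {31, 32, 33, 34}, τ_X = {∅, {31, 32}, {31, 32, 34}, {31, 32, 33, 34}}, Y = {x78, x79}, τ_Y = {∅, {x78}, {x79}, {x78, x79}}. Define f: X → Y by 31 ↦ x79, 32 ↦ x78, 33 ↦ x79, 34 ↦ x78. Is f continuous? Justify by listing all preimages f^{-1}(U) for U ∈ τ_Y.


f is NOT continuous.

Compute f^{-1}(U) for each U ∈ τ_Y:
  U = ∅: f^{-1}(U) = ∅ ∈ τ_X ✓.
  U = {x78}: f^{-1}(U) = {32, 34} ∉ τ_X ✗.
  U = {x79}: f^{-1}(U) = {31, 33} ∉ τ_X ✗.
  U = {x78, x79}: f^{-1}(U) = {31, 32, 33, 34} ∈ τ_X ✓.
Found U = {x78} with f^{-1}(U) = {32, 34} not in τ_X. Therefore f is NOT continuous.


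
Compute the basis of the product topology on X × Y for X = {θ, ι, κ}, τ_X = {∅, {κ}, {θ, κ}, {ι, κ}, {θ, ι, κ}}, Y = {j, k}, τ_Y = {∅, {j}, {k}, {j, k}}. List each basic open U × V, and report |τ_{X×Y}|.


Basis B = {∅ × ∅, {κ} × {j}, {κ} × {k}, {θ, κ} × {j}, {θ, κ} × {k}, {ι, κ} × {j}, {ι, κ} × {k}, {κ} × {j, k}, {θ, ι, κ} × {j}, {θ, ι, κ} × {k}, {θ, κ} × {j, k}, {ι, κ} × {j, k}, {θ, ι, κ} × {j, k}}; |τ_{X×Y}| = 25.

Enumerate products U × V with U ∈ τ_X, V ∈ τ_Y (deduplicated):
  ∅ × ∅ = {} (∅)
  {κ} × {j} = {(κ,j)}
  {κ} × {k} = {(κ,k)}
  {θ, κ} × {j} = {(θ,j), (κ,j)}
  {θ, κ} × {k} = {(θ,k), (κ,k)}
  {ι, κ} × {j} = {(ι,j), (κ,j)}
  {ι, κ} × {k} = {(ι,k), (κ,k)}
  {κ} × {j, k} = {(κ,j), (κ,k)}
  {θ, ι, κ} × {j} = {(θ,j), (ι,j), (κ,j)}
  {θ, ι, κ} × {k} = {(θ,k), (ι,k), (κ,k)}
  {θ, κ} × {j, k} = {(θ,j), (θ,k), (κ,j), (κ,k)}
  {ι, κ} × {j, k} = {(ι,j), (ι,k), (κ,j), (κ,k)}
  {θ, ι, κ} × {j, k} = {(θ,j), (θ,k), (ι,j), (ι,k), (κ,j), (κ,k)}
These 13 distinct sets form the basis B.
Close under arbitrary unions to get τ_{X×Y}; counting gives |τ_{X×Y}| = 25.


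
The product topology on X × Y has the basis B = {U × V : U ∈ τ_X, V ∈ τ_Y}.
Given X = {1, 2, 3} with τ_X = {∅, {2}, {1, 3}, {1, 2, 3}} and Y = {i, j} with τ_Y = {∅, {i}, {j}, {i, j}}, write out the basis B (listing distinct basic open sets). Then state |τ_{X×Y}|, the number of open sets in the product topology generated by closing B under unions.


Basis B = {∅ × ∅, {2} × {i}, {2} × {j}, {1, 3} × {i}, {1, 3} × {j}, {2} × {i, j}, {1, 2, 3} × {i}, {1, 2, 3} × {j}, {1, 3} × {i, j}, {1, 2, 3} × {i, j}}; |τ_{X×Y}| = 16.

Enumerate products U × V with U ∈ τ_X, V ∈ τ_Y (deduplicated):
  ∅ × ∅ = {} (∅)
  {2} × {i} = {(2,i)}
  {2} × {j} = {(2,j)}
  {1, 3} × {i} = {(1,i), (3,i)}
  {1, 3} × {j} = {(1,j), (3,j)}
  {2} × {i, j} = {(2,i), (2,j)}
  {1, 2, 3} × {i} = {(1,i), (2,i), (3,i)}
  {1, 2, 3} × {j} = {(1,j), (2,j), (3,j)}
  {1, 3} × {i, j} = {(1,i), (1,j), (3,i), (3,j)}
  {1, 2, 3} × {i, j} = {(1,i), (1,j), (2,i), (2,j), (3,i), (3,j)}
These 10 distinct sets form the basis B.
Close under arbitrary unions to get τ_{X×Y}; counting gives |τ_{X×Y}| = 16.


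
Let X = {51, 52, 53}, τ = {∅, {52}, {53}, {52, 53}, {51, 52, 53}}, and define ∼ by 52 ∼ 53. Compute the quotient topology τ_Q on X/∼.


X/∼ = {[51], [52=53]}; |τ_Q| = 3.

Equivalence classes: [51], [52=53].
Quotient map π: X → X/∼ sends 51 ↦ [51], 52 ↦ [52=53], 53 ↦ [52=53].
For each subset V ⊆ X/∼, compute π^{-1}(V) ⊆ X and check whether π^{-1}(V) ∈ τ. V is open in τ_Q iff π^{-1}(V) ∈ τ.
  V = {}: π^{-1}(V) = ∅ ∈ τ ✓.
  V = {[51]}: π^{-1}(V) = {51} ∉ τ ✗.
  V = {[52=53]}: π^{-1}(V) = {52, 53} ∈ τ ✓.
  V = {[51], [52=53]}: π^{-1}(V) = {51, 52, 53} ∈ τ ✓.
Open sets in the quotient: τ_Q = {{}, {[52=53]}, {[51], [52=53]}} (3 elements).


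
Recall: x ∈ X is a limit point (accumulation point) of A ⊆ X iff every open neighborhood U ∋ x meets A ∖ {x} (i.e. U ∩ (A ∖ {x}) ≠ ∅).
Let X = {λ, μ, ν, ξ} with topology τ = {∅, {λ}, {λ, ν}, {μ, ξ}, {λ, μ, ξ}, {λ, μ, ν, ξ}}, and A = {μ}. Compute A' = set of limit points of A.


A' = {ξ}

For each x ∈ X, list the open sets U ∈ τ with x ∈ U, then check whether U ∩ (A ∖ {x}) ≠ ∅ for every such U.
  x = λ: open {λ} ∋ x has {λ} ∩ (A ∖ {λ}) = ∅, so x is NOT a limit point.
  x = μ: open {μ, ξ} ∋ x has {μ, ξ} ∩ (A ∖ {μ}) = ∅, so x is NOT a limit point.
  x = ν: open {λ, ν} ∋ x has {λ, ν} ∩ (A ∖ {ν}) = ∅, so x is NOT a limit point.
  x = ξ: opens ∋ x are {μ, ξ}, {λ, μ, ξ}, {λ, μ, ν, ξ}; each meets A ∖ {ξ}, so x IS a limit point.
Collecting: A' = {ξ}.


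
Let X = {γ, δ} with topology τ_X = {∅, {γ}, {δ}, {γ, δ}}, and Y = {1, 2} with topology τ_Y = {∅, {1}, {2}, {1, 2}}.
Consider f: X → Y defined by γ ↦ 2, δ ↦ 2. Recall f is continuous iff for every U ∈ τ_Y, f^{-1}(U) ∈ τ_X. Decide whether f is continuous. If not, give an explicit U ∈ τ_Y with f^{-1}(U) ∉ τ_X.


f IS continuous.

Compute f^{-1}(U) for each U ∈ τ_Y:
  U = ∅: f^{-1}(U) = ∅ ∈ τ_X ✓.
  U = {1}: f^{-1}(U) = ∅ ∈ τ_X ✓.
  U = {2}: f^{-1}(U) = {γ, δ} ∈ τ_X ✓.
  U = {1, 2}: f^{-1}(U) = {γ, δ} ∈ τ_X ✓.
Every preimage lies in τ_X, so f IS continuous.


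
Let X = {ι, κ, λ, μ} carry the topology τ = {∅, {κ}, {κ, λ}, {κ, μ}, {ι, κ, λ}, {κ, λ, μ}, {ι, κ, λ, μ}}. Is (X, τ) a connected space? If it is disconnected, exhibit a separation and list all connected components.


(X, τ) is connected.

Find clopen sets (U ∈ τ with X ∖ U ∈ τ):
  U = ∅, X ∖ U = {ι, κ, λ, μ} — both open, so U is clopen.
  U = {ι, κ, λ, μ}, X ∖ U = ∅ — both open, so U is clopen.
Only trivial clopens (∅ and X) exist, so (X, τ) is connected.
Compute connected components by grouping points that agree on all clopens:
  component: {ι, κ, λ, μ}


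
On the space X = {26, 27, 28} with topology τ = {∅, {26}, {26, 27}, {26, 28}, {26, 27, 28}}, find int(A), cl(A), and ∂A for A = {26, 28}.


int(A) = {26, 28}, cl(A) = {26, 27, 28}, ∂A = {27}.

Closed sets in (X, τ) are complements of opens:
  closed(X, τ) = {∅, {27}, {28}, {27, 28}, {26, 27, 28}}.
int(A) = ⋃ {U ∈ τ : U ⊆ A}. Opens contained in A: ∅, {26}, {26, 28}.
Taking the union of these: int(A) = {26, 28}.
cl(A) = ⋂ {C closed : A ⊆ C}. Closed sets containing A: {26, 27, 28}.
Intersecting these: cl(A) = {26, 27, 28}.
∂A = cl(A) ∖ int(A) = {26, 27, 28} ∖ {26, 28} = {27}.


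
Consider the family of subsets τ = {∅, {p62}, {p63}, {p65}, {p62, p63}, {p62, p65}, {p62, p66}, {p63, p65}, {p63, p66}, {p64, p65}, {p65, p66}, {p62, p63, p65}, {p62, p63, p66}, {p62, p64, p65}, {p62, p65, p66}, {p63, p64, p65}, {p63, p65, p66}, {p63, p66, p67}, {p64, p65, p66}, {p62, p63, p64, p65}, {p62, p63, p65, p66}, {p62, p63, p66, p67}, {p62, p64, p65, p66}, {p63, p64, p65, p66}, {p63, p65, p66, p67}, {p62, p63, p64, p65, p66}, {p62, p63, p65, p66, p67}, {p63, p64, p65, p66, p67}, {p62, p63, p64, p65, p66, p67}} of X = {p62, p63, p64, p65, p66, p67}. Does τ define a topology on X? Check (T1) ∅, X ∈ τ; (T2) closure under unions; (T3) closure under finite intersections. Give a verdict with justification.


τ is NOT a topology on X.

Axiom (T1): ∅ ∈ τ? Yes; X ∈ τ? Yes.
Axiom (T2/T3): check pairwise unions and intersections of members of τ.
Counterexample for (T3): {p62, p66} ∩ {p63, p66} = {p66} ∉ τ. Therefore τ is NOT a topology.


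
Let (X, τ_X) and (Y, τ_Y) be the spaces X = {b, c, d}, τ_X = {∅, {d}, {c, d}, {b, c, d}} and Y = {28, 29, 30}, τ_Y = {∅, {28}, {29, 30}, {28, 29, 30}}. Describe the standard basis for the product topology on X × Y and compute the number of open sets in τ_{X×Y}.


Basis B = {∅ × ∅, {d} × {28}, {c, d} × {28}, {d} × {29, 30}, {b, c, d} × {28}, {d} × {28, 29, 30}, {c, d} × {29, 30}, {b, c, d} × {29, 30}, {c, d} × {28, 29, 30}, {b, c, d} × {28, 29, 30}}; |τ_{X×Y}| = 16.

Enumerate products U × V with U ∈ τ_X, V ∈ τ_Y (deduplicated):
  ∅ × ∅ = {} (∅)
  {d} × {28} = {(d,28)}
  {c, d} × {28} = {(c,28), (d,28)}
  {d} × {29, 30} = {(d,29), (d,30)}
  {b, c, d} × {28} = {(b,28), (c,28), (d,28)}
  {d} × {28, 29, 30} = {(d,28), (d,29), (d,30)}
  {c, d} × {29, 30} = {(c,29), (c,30), (d,29), (d,30)}
  {b, c, d} × {29, 30} = {(b,29), (b,30), (c,29), (c,30), (d,29), (d,30)}
  {c, d} × {28, 29, 30} = {(c,28), (c,29), (c,30), (d,28), (d,29), (d,30)}
  {b, c, d} × {28, 29, 30} = {(b,28), (b,29), (b,30), (c,28), (c,29), (c,30), (d,28), (d,29), (d,30)}
These 10 distinct sets form the basis B.
Close under arbitrary unions to get τ_{X×Y}; counting gives |τ_{X×Y}| = 16.


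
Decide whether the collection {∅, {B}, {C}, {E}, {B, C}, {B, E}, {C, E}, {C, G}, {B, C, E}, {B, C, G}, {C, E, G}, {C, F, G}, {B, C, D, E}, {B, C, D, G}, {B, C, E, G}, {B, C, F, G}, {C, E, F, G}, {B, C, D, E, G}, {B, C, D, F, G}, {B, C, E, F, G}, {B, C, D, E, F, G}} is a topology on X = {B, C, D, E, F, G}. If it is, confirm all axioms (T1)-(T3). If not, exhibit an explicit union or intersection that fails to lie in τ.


τ is NOT a topology on X.

Axiom (T1): ∅ ∈ τ? Yes; X ∈ τ? Yes.
Axiom (T2/T3): check pairwise unions and intersections of members of τ.
Counterexample for (T3): {B, C, D, E} ∩ {B, C, D, G} = {B, C, D} ∉ τ. Therefore τ is NOT a topology.


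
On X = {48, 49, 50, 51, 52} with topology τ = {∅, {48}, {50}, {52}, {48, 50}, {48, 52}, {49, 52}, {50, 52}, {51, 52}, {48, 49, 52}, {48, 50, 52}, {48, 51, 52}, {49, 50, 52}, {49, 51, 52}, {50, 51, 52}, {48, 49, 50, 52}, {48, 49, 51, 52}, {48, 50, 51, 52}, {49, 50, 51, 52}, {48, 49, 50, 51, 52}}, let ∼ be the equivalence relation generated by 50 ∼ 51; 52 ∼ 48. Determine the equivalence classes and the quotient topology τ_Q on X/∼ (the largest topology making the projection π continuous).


X/∼ = {[48=52], [49], [50=51]}; |τ_Q| = 5.

Equivalence classes: [48=52], [49], [50=51].
Quotient map π: X → X/∼ sends 48 ↦ [48=52], 49 ↦ [49], 50 ↦ [50=51], 51 ↦ [50=51], 52 ↦ [48=52].
For each subset V ⊆ X/∼, compute π^{-1}(V) ⊆ X and check whether π^{-1}(V) ∈ τ. V is open in τ_Q iff π^{-1}(V) ∈ τ.
  V = {}: π^{-1}(V) = ∅ ∈ τ ✓.
  V = {[48=52]}: π^{-1}(V) = {48, 52} ∈ τ ✓.
  V = {[49]}: π^{-1}(V) = {49} ∉ τ ✗.
  V = {[48=52], [49]}: π^{-1}(V) = {48, 49, 52} ∈ τ ✓.
  V = {[50=51]}: π^{-1}(V) = {50, 51} ∉ τ ✗.
  V = {[48=52], [50=51]}: π^{-1}(V) = {48, 50, 51, 52} ∈ τ ✓.
  V = {[49], [50=51]}: π^{-1}(V) = {49, 50, 51} ∉ τ ✗.
  V = {[48=52], [49], [50=51]}: π^{-1}(V) = {48, 49, 50, 51, 52} ∈ τ ✓.
Open sets in the quotient: τ_Q = {{}, {[48=52]}, {[48=52], [49]}, {[48=52], [50=51]}, {[48=52], [49], [50=51]}} (5 elements).


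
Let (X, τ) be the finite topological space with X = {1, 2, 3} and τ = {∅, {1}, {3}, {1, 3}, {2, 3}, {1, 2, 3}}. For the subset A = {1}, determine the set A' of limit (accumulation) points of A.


A' = ∅

For each x ∈ X, list the open sets U ∈ τ with x ∈ U, then check whether U ∩ (A ∖ {x}) ≠ ∅ for every such U.
  x = 1: open {1} ∋ x has {1} ∩ (A ∖ {1}) = ∅, so x is NOT a limit point.
  x = 2: open {2, 3} ∋ x has {2, 3} ∩ (A ∖ {2}) = ∅, so x is NOT a limit point.
  x = 3: open {3} ∋ x has {3} ∩ (A ∖ {3}) = ∅, so x is NOT a limit point.
Collecting: A' = ∅.


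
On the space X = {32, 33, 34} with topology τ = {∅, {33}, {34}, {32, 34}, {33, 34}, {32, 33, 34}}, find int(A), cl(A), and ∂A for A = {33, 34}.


int(A) = {33, 34}, cl(A) = {32, 33, 34}, ∂A = {32}.

Closed sets in (X, τ) are complements of opens:
  closed(X, τ) = {∅, {32}, {33}, {32, 33}, {32, 34}, {32, 33, 34}}.
int(A) = ⋃ {U ∈ τ : U ⊆ A}. Opens contained in A: ∅, {33}, {34}, {33, 34}.
Taking the union of these: int(A) = {33, 34}.
cl(A) = ⋂ {C closed : A ⊆ C}. Closed sets containing A: {32, 33, 34}.
Intersecting these: cl(A) = {32, 33, 34}.
∂A = cl(A) ∖ int(A) = {32, 33, 34} ∖ {33, 34} = {32}.


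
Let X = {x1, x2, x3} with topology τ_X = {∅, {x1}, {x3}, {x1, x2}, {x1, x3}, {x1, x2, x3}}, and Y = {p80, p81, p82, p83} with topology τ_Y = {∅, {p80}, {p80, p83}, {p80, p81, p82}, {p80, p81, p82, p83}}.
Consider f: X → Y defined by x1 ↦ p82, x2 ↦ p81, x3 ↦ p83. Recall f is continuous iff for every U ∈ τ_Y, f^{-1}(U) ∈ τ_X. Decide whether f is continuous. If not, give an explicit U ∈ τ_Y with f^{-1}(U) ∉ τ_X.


f IS continuous.

Compute f^{-1}(U) for each U ∈ τ_Y:
  U = ∅: f^{-1}(U) = ∅ ∈ τ_X ✓.
  U = {p80}: f^{-1}(U) = ∅ ∈ τ_X ✓.
  U = {p80, p83}: f^{-1}(U) = {x3} ∈ τ_X ✓.
  U = {p80, p81, p82}: f^{-1}(U) = {x1, x2} ∈ τ_X ✓.
  U = {p80, p81, p82, p83}: f^{-1}(U) = {x1, x2, x3} ∈ τ_X ✓.
Every preimage lies in τ_X, so f IS continuous.


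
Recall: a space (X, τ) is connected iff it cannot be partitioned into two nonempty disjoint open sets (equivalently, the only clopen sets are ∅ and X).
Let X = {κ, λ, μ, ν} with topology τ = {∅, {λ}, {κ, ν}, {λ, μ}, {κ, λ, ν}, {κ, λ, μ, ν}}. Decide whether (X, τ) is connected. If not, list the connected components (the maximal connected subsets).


(X, τ) is disconnected; components = [{κ, ν}, {λ, μ}].

Find clopen sets (U ∈ τ with X ∖ U ∈ τ):
  U = ∅, X ∖ U = {κ, λ, μ, ν} — both open, so U is clopen.
  U = {κ, ν}, X ∖ U = {λ, μ} — both open, so U is clopen.
  U = {λ, μ}, X ∖ U = {κ, ν} — both open, so U is clopen.
  U = {κ, λ, μ, ν}, X ∖ U = ∅ — both open, so U is clopen.
Nontrivial clopen(s) exist: e.g. {κ, ν}. So (X, τ) is disconnected.
Compute connected components by grouping points that agree on all clopens:
  component: {κ, ν}
  component: {λ, μ}


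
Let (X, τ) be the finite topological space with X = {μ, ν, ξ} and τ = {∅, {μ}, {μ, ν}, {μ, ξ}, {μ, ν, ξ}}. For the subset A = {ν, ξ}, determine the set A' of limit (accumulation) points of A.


A' = ∅

For each x ∈ X, list the open sets U ∈ τ with x ∈ U, then check whether U ∩ (A ∖ {x}) ≠ ∅ for every such U.
  x = μ: open {μ} ∋ x has {μ} ∩ (A ∖ {μ}) = ∅, so x is NOT a limit point.
  x = ν: open {μ, ν} ∋ x has {μ, ν} ∩ (A ∖ {ν}) = ∅, so x is NOT a limit point.
  x = ξ: open {μ, ξ} ∋ x has {μ, ξ} ∩ (A ∖ {ξ}) = ∅, so x is NOT a limit point.
Collecting: A' = ∅.


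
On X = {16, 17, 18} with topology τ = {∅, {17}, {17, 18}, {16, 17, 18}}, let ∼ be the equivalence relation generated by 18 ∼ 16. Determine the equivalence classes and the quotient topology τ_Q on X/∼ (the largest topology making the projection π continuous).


X/∼ = {[16=18], [17]}; |τ_Q| = 3.

Equivalence classes: [16=18], [17].
Quotient map π: X → X/∼ sends 16 ↦ [16=18], 17 ↦ [17], 18 ↦ [16=18].
For each subset V ⊆ X/∼, compute π^{-1}(V) ⊆ X and check whether π^{-1}(V) ∈ τ. V is open in τ_Q iff π^{-1}(V) ∈ τ.
  V = {}: π^{-1}(V) = ∅ ∈ τ ✓.
  V = {[16=18]}: π^{-1}(V) = {16, 18} ∉ τ ✗.
  V = {[17]}: π^{-1}(V) = {17} ∈ τ ✓.
  V = {[16=18], [17]}: π^{-1}(V) = {16, 17, 18} ∈ τ ✓.
Open sets in the quotient: τ_Q = {{}, {[17]}, {[16=18], [17]}} (3 elements).


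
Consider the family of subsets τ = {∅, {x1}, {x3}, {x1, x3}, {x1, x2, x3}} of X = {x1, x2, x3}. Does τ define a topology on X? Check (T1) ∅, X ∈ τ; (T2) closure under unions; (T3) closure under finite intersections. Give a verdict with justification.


τ IS a topology on X.

Axiom (T1): ∅ ∈ τ? Yes; X ∈ τ? Yes.
Axiom (T2/T3): check pairwise unions and intersections of members of τ.
All pairwise intersections and unions checked — each lies in τ. Therefore τ satisfies (T1), (T2), (T3): it IS a topology on X.


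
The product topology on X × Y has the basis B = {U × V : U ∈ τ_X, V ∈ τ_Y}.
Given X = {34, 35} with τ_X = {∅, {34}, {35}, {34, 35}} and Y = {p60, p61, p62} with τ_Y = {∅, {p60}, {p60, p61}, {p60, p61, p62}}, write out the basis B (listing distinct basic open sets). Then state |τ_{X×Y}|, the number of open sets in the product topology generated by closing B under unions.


Basis B = {∅ × ∅, {34} × {p60}, {35} × {p60}, {34} × {p60, p61}, {34, 35} × {p60}, {35} × {p60, p61}, {34} × {p60, p61, p62}, {35} × {p60, p61, p62}, {34, 35} × {p60, p61}, {34, 35} × {p60, p61, p62}}; |τ_{X×Y}| = 16.

Enumerate products U × V with U ∈ τ_X, V ∈ τ_Y (deduplicated):
  ∅ × ∅ = {} (∅)
  {34} × {p60} = {(34,p60)}
  {35} × {p60} = {(35,p60)}
  {34} × {p60, p61} = {(34,p60), (34,p61)}
  {34, 35} × {p60} = {(34,p60), (35,p60)}
  {35} × {p60, p61} = {(35,p60), (35,p61)}
  {34} × {p60, p61, p62} = {(34,p60), (34,p61), (34,p62)}
  {35} × {p60, p61, p62} = {(35,p60), (35,p61), (35,p62)}
  {34, 35} × {p60, p61} = {(34,p60), (34,p61), (35,p60), (35,p61)}
  {34, 35} × {p60, p61, p62} = {(34,p60), (34,p61), (34,p62), (35,p60), (35,p61), (35,p62)}
These 10 distinct sets form the basis B.
Close under arbitrary unions to get τ_{X×Y}; counting gives |τ_{X×Y}| = 16.


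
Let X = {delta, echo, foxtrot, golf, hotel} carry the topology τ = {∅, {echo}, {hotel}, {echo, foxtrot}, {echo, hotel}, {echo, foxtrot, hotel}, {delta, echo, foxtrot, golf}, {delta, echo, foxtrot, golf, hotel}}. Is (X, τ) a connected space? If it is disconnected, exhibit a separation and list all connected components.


(X, τ) is disconnected; components = [{hotel}, {delta, echo, foxtrot, golf}].

Find clopen sets (U ∈ τ with X ∖ U ∈ τ):
  U = ∅, X ∖ U = {delta, echo, foxtrot, golf, hotel} — both open, so U is clopen.
  U = {hotel}, X ∖ U = {delta, echo, foxtrot, golf} — both open, so U is clopen.
  U = {delta, echo, foxtrot, golf}, X ∖ U = {hotel} — both open, so U is clopen.
  U = {delta, echo, foxtrot, golf, hotel}, X ∖ U = ∅ — both open, so U is clopen.
Nontrivial clopen(s) exist: e.g. {delta, echo, foxtrot, golf}. So (X, τ) is disconnected.
Compute connected components by grouping points that agree on all clopens:
  component: {hotel}
  component: {delta, echo, foxtrot, golf}


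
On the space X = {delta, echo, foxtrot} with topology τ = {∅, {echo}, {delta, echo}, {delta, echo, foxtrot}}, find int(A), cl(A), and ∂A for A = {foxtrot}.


int(A) = ∅, cl(A) = {foxtrot}, ∂A = {foxtrot}.

Closed sets in (X, τ) are complements of opens:
  closed(X, τ) = {∅, {foxtrot}, {delta, foxtrot}, {delta, echo, foxtrot}}.
int(A) = ⋃ {U ∈ τ : U ⊆ A}. Opens contained in A: ∅.
Taking the union of these: int(A) = ∅.
cl(A) = ⋂ {C closed : A ⊆ C}. Closed sets containing A: {foxtrot}, {delta, foxtrot}, {delta, echo, foxtrot}.
Intersecting these: cl(A) = {foxtrot}.
∂A = cl(A) ∖ int(A) = {foxtrot} ∖ ∅ = {foxtrot}.


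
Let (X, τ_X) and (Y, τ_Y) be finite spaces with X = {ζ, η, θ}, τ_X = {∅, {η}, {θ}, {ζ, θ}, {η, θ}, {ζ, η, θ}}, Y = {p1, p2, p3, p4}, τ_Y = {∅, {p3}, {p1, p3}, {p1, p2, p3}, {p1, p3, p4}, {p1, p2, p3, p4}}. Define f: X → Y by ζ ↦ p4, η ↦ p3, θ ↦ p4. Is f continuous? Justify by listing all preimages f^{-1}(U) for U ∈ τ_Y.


f IS continuous.

Compute f^{-1}(U) for each U ∈ τ_Y:
  U = ∅: f^{-1}(U) = ∅ ∈ τ_X ✓.
  U = {p3}: f^{-1}(U) = {η} ∈ τ_X ✓.
  U = {p1, p3}: f^{-1}(U) = {η} ∈ τ_X ✓.
  U = {p1, p2, p3}: f^{-1}(U) = {η} ∈ τ_X ✓.
  U = {p1, p3, p4}: f^{-1}(U) = {ζ, η, θ} ∈ τ_X ✓.
  U = {p1, p2, p3, p4}: f^{-1}(U) = {ζ, η, θ} ∈ τ_X ✓.
Every preimage lies in τ_X, so f IS continuous.


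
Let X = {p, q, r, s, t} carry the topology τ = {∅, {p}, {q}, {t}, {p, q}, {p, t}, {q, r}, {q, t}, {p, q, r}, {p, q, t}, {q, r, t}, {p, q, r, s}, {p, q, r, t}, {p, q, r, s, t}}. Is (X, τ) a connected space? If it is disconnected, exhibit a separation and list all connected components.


(X, τ) is disconnected; components = [{t}, {p, q, r, s}].

Find clopen sets (U ∈ τ with X ∖ U ∈ τ):
  U = ∅, X ∖ U = {p, q, r, s, t} — both open, so U is clopen.
  U = {t}, X ∖ U = {p, q, r, s} — both open, so U is clopen.
  U = {p, q, r, s}, X ∖ U = {t} — both open, so U is clopen.
  U = {p, q, r, s, t}, X ∖ U = ∅ — both open, so U is clopen.
Nontrivial clopen(s) exist: e.g. {t}. So (X, τ) is disconnected.
Compute connected components by grouping points that agree on all clopens:
  component: {t}
  component: {p, q, r, s}


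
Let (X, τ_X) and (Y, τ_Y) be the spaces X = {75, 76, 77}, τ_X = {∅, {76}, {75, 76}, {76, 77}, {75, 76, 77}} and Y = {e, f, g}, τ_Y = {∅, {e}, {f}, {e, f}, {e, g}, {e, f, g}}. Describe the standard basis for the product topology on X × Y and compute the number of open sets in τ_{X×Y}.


Basis B = {∅ × ∅, {76} × {e}, {76} × {f}, {75, 76} × {e}, {75, 76} × {f}, {76} × {e, f}, {76} × {e, g}, {76, 77} × {e}, {76, 77} × {f}, {75, 76, 77} × {e}, {75, 76, 77} × {f}, {76} × {e, f, g}, {75, 76} × {e, f}, {75, 76} × {e, g}, {76, 77} × {e, f}, {76, 77} × {e, g}, {75, 76} × {e, f, g}, {75, 76, 77} × {e, f}, {75, 76, 77} × {e, g}, {76, 77} × {e, f, g}, {75, 76, 77} × {e, f, g}}; |τ_{X×Y}| = 70.

Enumerate products U × V with U ∈ τ_X, V ∈ τ_Y (deduplicated):
  ∅ × ∅ = {} (∅)
  {76} × {e} = {(76,e)}
  {76} × {f} = {(76,f)}
  {75, 76} × {e} = {(75,e), (76,e)}
  {75, 76} × {f} = {(75,f), (76,f)}
  {76} × {e, f} = {(76,e), (76,f)}
  {76} × {e, g} = {(76,e), (76,g)}
  {76, 77} × {e} = {(76,e), (77,e)}
  {76, 77} × {f} = {(76,f), (77,f)}
  {75, 76, 77} × {e} = {(75,e), (76,e), (77,e)}
  {75, 76, 77} × {f} = {(75,f), (76,f), (77,f)}
  {76} × {e, f, g} = {(76,e), (76,f), (76,g)}
  {75, 76} × {e, f} = {(75,e), (75,f), (76,e), (76,f)}
  {75, 76} × {e, g} = {(75,e), (75,g), (76,e), (76,g)}
  {76, 77} × {e, f} = {(76,e), (76,f), (77,e), (77,f)}
  {76, 77} × {e, g} = {(76,e), (76,g), (77,e), (77,g)}
  {75, 76} × {e, f, g} = {(75,e), (75,f), (75,g), (76,e), (76,f), (76,g)}
  {75, 76, 77} × {e, f} = {(75,e), (75,f), (76,e), (76,f), (77,e), (77,f)}
  {75, 76, 77} × {e, g} = {(75,e), (75,g), (76,e), (76,g), (77,e), (77,g)}
  {76, 77} × {e, f, g} = {(76,e), (76,f), (76,g), (77,e), (77,f), (77,g)}
  {75, 76, 77} × {e, f, g} = {(75,e), (75,f), (75,g), (76,e), (76,f), (76,g), (77,e), (77,f), (77,g)}
These 21 distinct sets form the basis B.
Close under arbitrary unions to get τ_{X×Y}; counting gives |τ_{X×Y}| = 70.


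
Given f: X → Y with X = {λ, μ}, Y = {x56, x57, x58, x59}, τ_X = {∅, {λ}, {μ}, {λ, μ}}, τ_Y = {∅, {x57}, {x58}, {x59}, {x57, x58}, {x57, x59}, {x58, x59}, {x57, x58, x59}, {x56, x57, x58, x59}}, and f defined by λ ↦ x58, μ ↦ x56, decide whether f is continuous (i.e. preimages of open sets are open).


f IS continuous.

Compute f^{-1}(U) for each U ∈ τ_Y:
  U = ∅: f^{-1}(U) = ∅ ∈ τ_X ✓.
  U = {x57}: f^{-1}(U) = ∅ ∈ τ_X ✓.
  U = {x58}: f^{-1}(U) = {λ} ∈ τ_X ✓.
  U = {x59}: f^{-1}(U) = ∅ ∈ τ_X ✓.
  U = {x57, x58}: f^{-1}(U) = {λ} ∈ τ_X ✓.
  U = {x57, x59}: f^{-1}(U) = ∅ ∈ τ_X ✓.
  U = {x58, x59}: f^{-1}(U) = {λ} ∈ τ_X ✓.
  U = {x57, x58, x59}: f^{-1}(U) = {λ} ∈ τ_X ✓.
  U = {x56, x57, x58, x59}: f^{-1}(U) = {λ, μ} ∈ τ_X ✓.
Every preimage lies in τ_X, so f IS continuous.


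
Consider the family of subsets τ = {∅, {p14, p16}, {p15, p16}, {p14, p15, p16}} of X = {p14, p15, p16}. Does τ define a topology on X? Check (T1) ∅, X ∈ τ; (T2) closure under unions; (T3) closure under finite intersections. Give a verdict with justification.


τ is NOT a topology on X.

Axiom (T1): ∅ ∈ τ? Yes; X ∈ τ? Yes.
Axiom (T2/T3): check pairwise unions and intersections of members of τ.
Counterexample for (T3): {p14, p16} ∩ {p15, p16} = {p16} ∉ τ. Therefore τ is NOT a topology.


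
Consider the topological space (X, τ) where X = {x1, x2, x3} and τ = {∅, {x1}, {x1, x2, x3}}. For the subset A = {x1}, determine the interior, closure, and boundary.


int(A) = {x1}, cl(A) = {x1, x2, x3}, ∂A = {x2, x3}.

Closed sets in (X, τ) are complements of opens:
  closed(X, τ) = {∅, {x2, x3}, {x1, x2, x3}}.
int(A) = ⋃ {U ∈ τ : U ⊆ A}. Opens contained in A: ∅, {x1}.
Taking the union of these: int(A) = {x1}.
cl(A) = ⋂ {C closed : A ⊆ C}. Closed sets containing A: {x1, x2, x3}.
Intersecting these: cl(A) = {x1, x2, x3}.
∂A = cl(A) ∖ int(A) = {x1, x2, x3} ∖ {x1} = {x2, x3}.


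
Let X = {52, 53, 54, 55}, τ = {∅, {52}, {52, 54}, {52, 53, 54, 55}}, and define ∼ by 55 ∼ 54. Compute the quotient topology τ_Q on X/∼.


X/∼ = {[52], [53], [54=55]}; |τ_Q| = 3.

Equivalence classes: [52], [53], [54=55].
Quotient map π: X → X/∼ sends 52 ↦ [52], 53 ↦ [53], 54 ↦ [54=55], 55 ↦ [54=55].
For each subset V ⊆ X/∼, compute π^{-1}(V) ⊆ X and check whether π^{-1}(V) ∈ τ. V is open in τ_Q iff π^{-1}(V) ∈ τ.
  V = {}: π^{-1}(V) = ∅ ∈ τ ✓.
  V = {[52]}: π^{-1}(V) = {52} ∈ τ ✓.
  V = {[53]}: π^{-1}(V) = {53} ∉ τ ✗.
  V = {[52], [53]}: π^{-1}(V) = {52, 53} ∉ τ ✗.
  V = {[54=55]}: π^{-1}(V) = {54, 55} ∉ τ ✗.
  V = {[52], [54=55]}: π^{-1}(V) = {52, 54, 55} ∉ τ ✗.
  V = {[53], [54=55]}: π^{-1}(V) = {53, 54, 55} ∉ τ ✗.
  V = {[52], [53], [54=55]}: π^{-1}(V) = {52, 53, 54, 55} ∈ τ ✓.
Open sets in the quotient: τ_Q = {{}, {[52]}, {[52], [53], [54=55]}} (3 elements).


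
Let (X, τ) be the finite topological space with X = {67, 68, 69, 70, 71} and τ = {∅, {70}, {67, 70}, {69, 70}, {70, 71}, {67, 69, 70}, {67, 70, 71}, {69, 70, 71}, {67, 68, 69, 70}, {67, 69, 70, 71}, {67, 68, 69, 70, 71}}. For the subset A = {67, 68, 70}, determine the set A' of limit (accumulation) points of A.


A' = {67, 68, 69, 71}

For each x ∈ X, list the open sets U ∈ τ with x ∈ U, then check whether U ∩ (A ∖ {x}) ≠ ∅ for every such U.
  x = 67: opens ∋ x are {67, 70}, {67, 69, 70}, {67, 70, 71}, {67, 68, 69, 70}, {67, 69, 70, 71}, {67, 68, 69, 70, 71}; each meets A ∖ {67}, so x IS a limit point.
  x = 68: opens ∋ x are {67, 68, 69, 70}, {67, 68, 69, 70, 71}; each meets A ∖ {68}, so x IS a limit point.
  x = 69: opens ∋ x are {69, 70}, {67, 69, 70}, {69, 70, 71}, {67, 68, 69, 70}, {67, 69, 70, 71}, {67, 68, 69, 70, 71}; each meets A ∖ {69}, so x IS a limit point.
  x = 70: open {70} ∋ x has {70} ∩ (A ∖ {70}) = ∅, so x is NOT a limit point.
  x = 71: opens ∋ x are {70, 71}, {67, 70, 71}, {69, 70, 71}, {67, 69, 70, 71}, {67, 68, 69, 70, 71}; each meets A ∖ {71}, so x IS a limit point.
Collecting: A' = {67, 68, 69, 71}.


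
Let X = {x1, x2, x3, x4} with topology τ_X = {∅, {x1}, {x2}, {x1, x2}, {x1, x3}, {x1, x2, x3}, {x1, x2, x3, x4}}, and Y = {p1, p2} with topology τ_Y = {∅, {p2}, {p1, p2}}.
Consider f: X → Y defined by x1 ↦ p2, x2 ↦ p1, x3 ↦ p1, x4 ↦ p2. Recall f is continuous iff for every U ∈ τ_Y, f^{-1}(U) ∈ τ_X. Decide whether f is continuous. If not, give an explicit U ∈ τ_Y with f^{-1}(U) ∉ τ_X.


f is NOT continuous.

Compute f^{-1}(U) for each U ∈ τ_Y:
  U = ∅: f^{-1}(U) = ∅ ∈ τ_X ✓.
  U = {p2}: f^{-1}(U) = {x1, x4} ∉ τ_X ✗.
  U = {p1, p2}: f^{-1}(U) = {x1, x2, x3, x4} ∈ τ_X ✓.
Found U = {p2} with f^{-1}(U) = {x1, x4} not in τ_X. Therefore f is NOT continuous.


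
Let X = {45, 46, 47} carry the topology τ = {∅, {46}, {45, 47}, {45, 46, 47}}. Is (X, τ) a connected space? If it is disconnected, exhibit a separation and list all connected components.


(X, τ) is disconnected; components = [{46}, {45, 47}].

Find clopen sets (U ∈ τ with X ∖ U ∈ τ):
  U = ∅, X ∖ U = {45, 46, 47} — both open, so U is clopen.
  U = {46}, X ∖ U = {45, 47} — both open, so U is clopen.
  U = {45, 47}, X ∖ U = {46} — both open, so U is clopen.
  U = {45, 46, 47}, X ∖ U = ∅ — both open, so U is clopen.
Nontrivial clopen(s) exist: e.g. {45, 47}. So (X, τ) is disconnected.
Compute connected components by grouping points that agree on all clopens:
  component: {46}
  component: {45, 47}
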